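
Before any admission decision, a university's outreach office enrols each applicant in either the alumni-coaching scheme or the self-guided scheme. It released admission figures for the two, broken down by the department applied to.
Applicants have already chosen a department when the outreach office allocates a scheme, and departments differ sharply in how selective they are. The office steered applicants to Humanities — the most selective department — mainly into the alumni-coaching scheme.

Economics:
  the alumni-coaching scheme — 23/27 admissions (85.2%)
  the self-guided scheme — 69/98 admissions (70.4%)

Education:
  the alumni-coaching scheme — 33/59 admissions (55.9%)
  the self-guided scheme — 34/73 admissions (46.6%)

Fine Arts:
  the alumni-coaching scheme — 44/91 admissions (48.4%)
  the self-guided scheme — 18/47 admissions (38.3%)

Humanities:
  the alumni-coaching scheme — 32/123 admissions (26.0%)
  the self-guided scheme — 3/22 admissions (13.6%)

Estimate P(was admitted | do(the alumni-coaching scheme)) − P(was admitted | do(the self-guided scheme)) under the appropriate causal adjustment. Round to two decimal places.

+0.12

Department differs across outreach schemes for reasons unrelated to any effect of the outreach scheme itself, and it separately predicts the outcome — a classic confounder. We must compare within department levels.
Adjusting over the population distribution of department: 0.231·(0.852−0.704) + 0.244·(0.559−0.466) + 0.256·(0.484−0.383) + 0.269·(0.260−0.136) = +0.116.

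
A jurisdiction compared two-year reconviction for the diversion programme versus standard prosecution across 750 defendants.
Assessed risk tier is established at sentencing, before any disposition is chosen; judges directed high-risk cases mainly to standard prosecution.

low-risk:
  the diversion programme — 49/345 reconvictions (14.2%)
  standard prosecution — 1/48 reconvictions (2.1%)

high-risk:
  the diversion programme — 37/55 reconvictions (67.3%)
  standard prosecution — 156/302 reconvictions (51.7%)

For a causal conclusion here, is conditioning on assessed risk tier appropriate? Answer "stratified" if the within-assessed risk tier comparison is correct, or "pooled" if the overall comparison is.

The stratified and pooled comparisons disagree (standard prosecution wins within each assessed risk tier; the diversion programme wins overall), so the answer turns on the causal role of assessed risk tier.
Assessed risk tier differs across dispositions for reasons unrelated to any effect of the disposition itself, and it separately predicts the outcome — a classic confounder. We must compare within assessed risk tier levels.
Within each level — low-risk: 14.2% vs 2.1%; high-risk: 67.3% vs 51.7% — standard prosecution is lower every time.

stratified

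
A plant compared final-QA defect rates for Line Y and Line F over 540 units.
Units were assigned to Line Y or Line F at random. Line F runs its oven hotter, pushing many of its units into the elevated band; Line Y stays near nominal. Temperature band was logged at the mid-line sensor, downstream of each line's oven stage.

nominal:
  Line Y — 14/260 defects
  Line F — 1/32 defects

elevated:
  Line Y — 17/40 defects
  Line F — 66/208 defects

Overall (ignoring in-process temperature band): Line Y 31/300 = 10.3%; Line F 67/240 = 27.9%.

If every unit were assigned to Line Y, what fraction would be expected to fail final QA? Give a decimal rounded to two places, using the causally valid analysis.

0.10

Within every in-process temperature band level Line F has the lower rate, yet pooled Line Y does — Simpson's reversal.
The distribution of in-process temperature band is itself part of what the line does — it is an intermediate outcome. Holding it fixed would remove that part of the effect; the total effect is the pooled difference.
So P(outcome | do(Line Y)) is just the pooled rate for Line Y: 31/300 = 0.103.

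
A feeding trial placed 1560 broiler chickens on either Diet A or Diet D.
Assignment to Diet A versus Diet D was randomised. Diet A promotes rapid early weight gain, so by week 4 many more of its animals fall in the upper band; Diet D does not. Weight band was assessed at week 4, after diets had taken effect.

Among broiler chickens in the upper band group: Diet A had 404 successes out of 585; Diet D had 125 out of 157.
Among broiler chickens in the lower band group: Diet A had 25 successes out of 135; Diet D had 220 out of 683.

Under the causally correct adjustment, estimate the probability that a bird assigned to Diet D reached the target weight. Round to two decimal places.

Week-4 weight band here is a post-treatment variable shaped by the diet; conditioning on it would introduce bias rather than remove it. The overall comparison is the causal one.
So P(outcome | do(Diet D)) is just the pooled rate for Diet D: 345/840 = 0.411.

0.41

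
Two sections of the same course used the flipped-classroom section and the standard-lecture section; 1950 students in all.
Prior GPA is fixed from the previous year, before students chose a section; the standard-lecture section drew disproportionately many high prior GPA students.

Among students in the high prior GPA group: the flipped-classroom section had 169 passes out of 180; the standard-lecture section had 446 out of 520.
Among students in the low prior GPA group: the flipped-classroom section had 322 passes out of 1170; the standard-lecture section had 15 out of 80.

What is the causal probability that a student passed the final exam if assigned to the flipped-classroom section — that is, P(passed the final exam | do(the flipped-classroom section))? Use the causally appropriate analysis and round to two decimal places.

0.51

The stratified and pooled comparisons disagree (the flipped-classroom section wins within each prior GPA band; the standard-lecture section wins overall), so the answer turns on the causal role of prior GPA band.
Here prior GPA band is a common cause — it drives both which teaching method a case falls under and the outcome. The crude comparison mixes populations; the stratum-specific rates are the causally relevant ones.
Standardising the flipped-classroom section to the population prior GPA band mix: 0.359·169/180 + 0.641·322/1170 = 0.513.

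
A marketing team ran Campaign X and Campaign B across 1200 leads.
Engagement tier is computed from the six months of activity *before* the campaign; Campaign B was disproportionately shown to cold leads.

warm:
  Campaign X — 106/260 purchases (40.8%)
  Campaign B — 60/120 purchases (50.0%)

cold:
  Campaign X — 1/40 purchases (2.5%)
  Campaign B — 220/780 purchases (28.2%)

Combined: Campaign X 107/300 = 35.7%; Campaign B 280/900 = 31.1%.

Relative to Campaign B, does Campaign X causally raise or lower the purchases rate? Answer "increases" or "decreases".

The engagement tier-specific comparison favours Campaign B throughout, but the pooled figures favour Campaign X. The question is whether to condition on engagement tier.
Engagement tier is set before the campaign has any effect — it is not caused by the campaign — and it independently drives the outcome. That makes it a confounder, so the causal comparison is within engagement tier levels.
Within each level — warm: 40.8% vs 50.0%; cold: 2.5% vs 28.2% — Campaign B is higher every time.

decreases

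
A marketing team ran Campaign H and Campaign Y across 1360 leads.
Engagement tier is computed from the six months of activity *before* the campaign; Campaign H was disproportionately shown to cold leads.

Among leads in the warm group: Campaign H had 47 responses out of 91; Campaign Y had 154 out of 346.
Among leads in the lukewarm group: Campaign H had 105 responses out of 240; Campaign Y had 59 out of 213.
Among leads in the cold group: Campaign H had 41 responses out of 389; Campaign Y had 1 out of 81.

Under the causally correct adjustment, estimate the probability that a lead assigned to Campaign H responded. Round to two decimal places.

Engagement tier satisfies the back-door criterion: it is not a descendant of the campaign, and it blocks the spurious path from campaign to outcome. Adjusting for it (i.e., using the within-engagement tier rates) gives the causal effect.
Standardising Campaign H to the population engagement tier mix: 0.321·47/91 + 0.333·105/240 + 0.346·41/389 = 0.348.

0.35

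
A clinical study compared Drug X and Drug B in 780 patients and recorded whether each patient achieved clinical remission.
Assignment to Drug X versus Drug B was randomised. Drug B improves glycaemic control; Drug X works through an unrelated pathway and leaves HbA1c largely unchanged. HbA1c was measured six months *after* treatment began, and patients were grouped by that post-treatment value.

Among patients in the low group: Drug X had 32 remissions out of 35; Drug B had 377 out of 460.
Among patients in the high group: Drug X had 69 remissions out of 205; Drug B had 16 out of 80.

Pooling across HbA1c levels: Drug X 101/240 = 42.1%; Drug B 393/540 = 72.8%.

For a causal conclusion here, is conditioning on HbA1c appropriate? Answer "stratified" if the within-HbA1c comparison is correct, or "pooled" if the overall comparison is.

The distribution of HbA1c is itself part of what the drug does — it is an intermediate outcome. Holding it fixed would remove that part of the effect; the total effect is the pooled difference.
Pooled: Drug X 42.1% vs Drug B 72.8%; Drug B is higher overall.

pooled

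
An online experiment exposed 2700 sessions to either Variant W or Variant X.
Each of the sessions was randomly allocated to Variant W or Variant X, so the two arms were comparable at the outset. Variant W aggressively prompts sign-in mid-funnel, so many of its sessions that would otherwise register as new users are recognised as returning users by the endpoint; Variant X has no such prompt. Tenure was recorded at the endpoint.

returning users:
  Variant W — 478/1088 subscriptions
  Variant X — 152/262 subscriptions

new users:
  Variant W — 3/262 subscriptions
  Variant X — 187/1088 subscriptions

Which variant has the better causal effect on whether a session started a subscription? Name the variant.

Within every user tenure level Variant X has the higher rate, yet pooled Variant W does — Simpson's reversal.
User tenure is downstream of the variant. One should not condition on a consequence of treatment, so the overall rates are the right comparison.
Pooled: Variant W 35.6% vs Variant X 25.1%; Variant W is higher overall.

Variant W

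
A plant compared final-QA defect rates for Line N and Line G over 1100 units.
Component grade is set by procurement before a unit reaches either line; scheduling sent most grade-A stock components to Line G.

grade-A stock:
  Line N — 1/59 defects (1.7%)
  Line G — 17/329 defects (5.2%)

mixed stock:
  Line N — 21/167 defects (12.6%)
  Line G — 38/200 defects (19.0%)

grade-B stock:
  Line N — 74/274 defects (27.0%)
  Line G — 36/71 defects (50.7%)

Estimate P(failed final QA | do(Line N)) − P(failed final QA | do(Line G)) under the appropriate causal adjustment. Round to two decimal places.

-0.11

Since component grade is a pre-existing factor (not a product of the line) and it affects the outcome on its own, it is a confounder. The stratified rates, not the pooled rate, identify the causal effect.
Adjusting over the population distribution of component grade: 0.353·(0.017−0.052) + 0.334·(0.126−0.190) + 0.314·(0.270−0.507) = -0.108.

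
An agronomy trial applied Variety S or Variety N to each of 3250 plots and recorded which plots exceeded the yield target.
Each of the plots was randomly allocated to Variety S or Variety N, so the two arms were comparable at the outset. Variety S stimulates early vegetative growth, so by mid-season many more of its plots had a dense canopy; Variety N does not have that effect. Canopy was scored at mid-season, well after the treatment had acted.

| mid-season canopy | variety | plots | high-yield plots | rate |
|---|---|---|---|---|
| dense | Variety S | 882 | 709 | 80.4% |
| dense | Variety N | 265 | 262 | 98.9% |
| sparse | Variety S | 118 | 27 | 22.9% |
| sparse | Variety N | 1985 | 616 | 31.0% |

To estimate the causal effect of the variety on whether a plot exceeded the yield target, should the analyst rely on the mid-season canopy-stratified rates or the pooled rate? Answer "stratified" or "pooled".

Within every mid-season canopy level Variety N has the higher rate, yet pooled Variety S does — Simpson's reversal.
Because the variety influences mid-season canopy, mid-season canopy is a post-treatment mediator, not a confounder. Stratifying on it would bias the estimate; the causal effect is the crude pooled difference.
Pooled: Variety S 73.6% vs Variety N 39.0%; Variety S is higher overall.

pooled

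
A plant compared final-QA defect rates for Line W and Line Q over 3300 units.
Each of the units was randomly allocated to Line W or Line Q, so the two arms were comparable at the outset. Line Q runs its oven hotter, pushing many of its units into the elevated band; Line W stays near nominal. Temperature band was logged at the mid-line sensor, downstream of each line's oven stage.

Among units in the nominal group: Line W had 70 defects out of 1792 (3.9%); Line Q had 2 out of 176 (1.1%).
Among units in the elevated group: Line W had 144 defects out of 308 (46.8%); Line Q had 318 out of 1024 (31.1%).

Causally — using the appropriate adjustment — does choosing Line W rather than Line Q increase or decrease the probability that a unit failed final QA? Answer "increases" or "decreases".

The stratified and pooled comparisons disagree (Line Q wins within each in-process temperature band; Line W wins overall), so the answer turns on the causal role of in-process temperature band.
Because the line influences in-process temperature band, in-process temperature band is a post-treatment mediator, not a confounder. Stratifying on it would bias the estimate; the causal effect is the crude pooled difference.
Pooled: Line W 10.2% vs Line Q 26.7%; Line W is lower overall.

decreases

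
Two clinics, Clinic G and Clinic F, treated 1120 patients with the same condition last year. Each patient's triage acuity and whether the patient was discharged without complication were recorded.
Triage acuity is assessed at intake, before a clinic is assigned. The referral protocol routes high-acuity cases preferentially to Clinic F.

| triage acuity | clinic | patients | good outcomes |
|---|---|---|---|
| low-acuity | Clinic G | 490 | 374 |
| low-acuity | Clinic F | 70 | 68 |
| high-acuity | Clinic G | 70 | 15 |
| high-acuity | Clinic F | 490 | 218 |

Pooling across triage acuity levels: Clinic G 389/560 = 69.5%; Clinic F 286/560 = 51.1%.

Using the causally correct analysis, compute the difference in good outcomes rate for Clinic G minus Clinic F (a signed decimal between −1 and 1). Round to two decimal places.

Within every triage acuity level Clinic F has the higher rate, yet pooled Clinic G does — Simpson's reversal.
Nothing the clinic does changes triage acuity; the imbalance is an allocation artefact. With triage acuity also predicting the outcome, the pooled figure is confounded, and the within-stratum comparison is the causal one.
Adjusting over the population distribution of triage acuity: 0.500·(0.763−0.971) + 0.500·(0.214−0.445) = -0.219.

-0.22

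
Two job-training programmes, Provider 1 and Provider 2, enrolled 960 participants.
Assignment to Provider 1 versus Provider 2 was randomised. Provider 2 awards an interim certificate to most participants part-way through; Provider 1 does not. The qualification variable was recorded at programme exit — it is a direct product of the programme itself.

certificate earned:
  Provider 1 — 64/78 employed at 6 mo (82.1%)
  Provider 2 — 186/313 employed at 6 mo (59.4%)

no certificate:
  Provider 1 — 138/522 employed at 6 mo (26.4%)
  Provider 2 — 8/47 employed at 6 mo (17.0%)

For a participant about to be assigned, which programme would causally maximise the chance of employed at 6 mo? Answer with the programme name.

The stratified and pooled comparisons disagree (Provider 1 wins within each qualification attained during the programme; Provider 2 wins overall), so the answer turns on the causal role of qualification attained during the programme.
Qualification attained during the programme is downstream of the programme. One should not condition on a consequence of treatment, so the overall rates are the right comparison.
Pooled: Provider 1 33.7% vs Provider 2 53.9%; Provider 2 is higher overall.

Provider 2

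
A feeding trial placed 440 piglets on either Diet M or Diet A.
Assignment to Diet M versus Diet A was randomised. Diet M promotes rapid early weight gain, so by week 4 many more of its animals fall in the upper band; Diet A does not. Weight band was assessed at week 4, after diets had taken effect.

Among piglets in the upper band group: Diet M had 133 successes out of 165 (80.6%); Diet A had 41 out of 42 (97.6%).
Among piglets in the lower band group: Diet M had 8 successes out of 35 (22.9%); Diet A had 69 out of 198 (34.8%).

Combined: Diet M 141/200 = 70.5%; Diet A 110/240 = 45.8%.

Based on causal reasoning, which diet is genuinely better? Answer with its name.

Diet M

Because the diet influences week-4 weight band, week-4 weight band is a post-treatment mediator, not a confounder. Stratifying on it would bias the estimate; the causal effect is the crude pooled difference.
Pooled: Diet M 70.5% vs Diet A 45.8%; Diet M is higher overall.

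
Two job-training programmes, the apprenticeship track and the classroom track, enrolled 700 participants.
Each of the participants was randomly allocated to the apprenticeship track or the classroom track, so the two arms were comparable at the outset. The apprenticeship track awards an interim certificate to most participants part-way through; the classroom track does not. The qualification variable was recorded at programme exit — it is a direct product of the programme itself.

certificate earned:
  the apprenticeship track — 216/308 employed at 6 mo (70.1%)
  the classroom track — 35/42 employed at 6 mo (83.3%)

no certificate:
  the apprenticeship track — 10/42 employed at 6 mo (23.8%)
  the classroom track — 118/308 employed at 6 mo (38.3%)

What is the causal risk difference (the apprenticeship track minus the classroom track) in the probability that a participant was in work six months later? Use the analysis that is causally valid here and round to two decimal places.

The stratified and pooled comparisons disagree (the classroom track wins within each qualification attained during the programme; the apprenticeship track wins overall), so the answer turns on the causal role of qualification attained during the programme.
Because the programme influences qualification attained during the programme, qualification attained during the programme is a post-treatment mediator, not a confounder. Stratifying on it would bias the estimate; the causal effect is the crude pooled difference.
The causal difference is the pooled difference: 0.646 − 0.437 = +0.209.

+0.21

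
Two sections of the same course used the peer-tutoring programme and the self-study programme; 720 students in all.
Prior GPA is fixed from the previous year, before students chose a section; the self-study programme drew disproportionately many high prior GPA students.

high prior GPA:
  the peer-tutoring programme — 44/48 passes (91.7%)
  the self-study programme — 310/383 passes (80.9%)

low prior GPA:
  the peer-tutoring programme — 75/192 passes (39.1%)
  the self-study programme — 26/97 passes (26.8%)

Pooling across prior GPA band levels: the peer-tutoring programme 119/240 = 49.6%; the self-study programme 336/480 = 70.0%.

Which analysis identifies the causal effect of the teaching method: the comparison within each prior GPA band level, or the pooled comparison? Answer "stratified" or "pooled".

The stratified and pooled comparisons disagree (the peer-tutoring programme wins within each prior GPA band; the self-study programme wins overall), so the answer turns on the causal role of prior GPA band.
Since prior GPA band is a pre-existing factor (not a product of the teaching method) and it affects the outcome on its own, it is a confounder. The stratified rates, not the pooled rate, identify the causal effect.
Within each level — high prior GPA: 91.7% vs 80.9%; low prior GPA: 39.1% vs 26.8% — the peer-tutoring programme is higher every time.

stratified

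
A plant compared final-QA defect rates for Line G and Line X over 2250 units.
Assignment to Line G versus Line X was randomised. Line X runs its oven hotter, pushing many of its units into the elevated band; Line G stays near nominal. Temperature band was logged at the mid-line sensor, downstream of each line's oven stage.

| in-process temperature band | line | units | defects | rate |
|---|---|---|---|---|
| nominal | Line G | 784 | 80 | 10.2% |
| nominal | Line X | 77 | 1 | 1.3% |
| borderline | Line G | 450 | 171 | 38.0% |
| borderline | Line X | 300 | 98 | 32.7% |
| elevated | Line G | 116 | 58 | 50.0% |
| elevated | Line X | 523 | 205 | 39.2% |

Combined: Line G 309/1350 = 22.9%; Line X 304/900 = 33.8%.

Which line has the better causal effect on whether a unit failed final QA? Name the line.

In-process temperature band lies on the pathway line → in-process temperature band → outcome, so adjusting for it blocks the indirect effect. For the total causal effect of line, use the unadjusted pooled rates.
Pooled: Line G 22.9% vs Line X 33.8%; Line G is lower overall.

Line G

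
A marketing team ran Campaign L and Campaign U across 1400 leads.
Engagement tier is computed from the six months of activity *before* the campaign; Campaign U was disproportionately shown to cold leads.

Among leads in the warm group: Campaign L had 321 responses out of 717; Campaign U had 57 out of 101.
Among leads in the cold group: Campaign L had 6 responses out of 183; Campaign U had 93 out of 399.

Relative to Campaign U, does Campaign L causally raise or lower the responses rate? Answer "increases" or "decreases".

The imbalance in engagement tier arose from how leads were allocated, not from anything the campaign did; and engagement tier independently affects the outcome. The pooled gap is confounded — condition on engagement tier.
Within each level — warm: 44.8% vs 56.4%; cold: 3.3% vs 23.3% — Campaign U is higher every time.

decreases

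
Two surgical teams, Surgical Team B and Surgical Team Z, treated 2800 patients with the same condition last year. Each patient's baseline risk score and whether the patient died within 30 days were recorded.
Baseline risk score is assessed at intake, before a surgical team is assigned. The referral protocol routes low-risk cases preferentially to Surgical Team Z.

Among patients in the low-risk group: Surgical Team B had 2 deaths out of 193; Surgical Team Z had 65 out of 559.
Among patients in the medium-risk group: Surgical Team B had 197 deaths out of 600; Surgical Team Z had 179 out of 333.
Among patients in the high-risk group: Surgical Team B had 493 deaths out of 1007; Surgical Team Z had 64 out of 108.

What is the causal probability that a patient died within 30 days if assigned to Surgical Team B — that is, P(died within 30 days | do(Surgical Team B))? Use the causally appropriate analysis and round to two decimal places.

0.31

Since baseline risk score is a pre-existing factor (not a product of the surgical team) and it affects the outcome on its own, it is a confounder. The stratified rates, not the pooled rate, identify the causal effect.
Standardising Surgical Team B to the population baseline risk score mix: 0.269·2/193 + 0.333·197/600 + 0.398·493/1007 = 0.307.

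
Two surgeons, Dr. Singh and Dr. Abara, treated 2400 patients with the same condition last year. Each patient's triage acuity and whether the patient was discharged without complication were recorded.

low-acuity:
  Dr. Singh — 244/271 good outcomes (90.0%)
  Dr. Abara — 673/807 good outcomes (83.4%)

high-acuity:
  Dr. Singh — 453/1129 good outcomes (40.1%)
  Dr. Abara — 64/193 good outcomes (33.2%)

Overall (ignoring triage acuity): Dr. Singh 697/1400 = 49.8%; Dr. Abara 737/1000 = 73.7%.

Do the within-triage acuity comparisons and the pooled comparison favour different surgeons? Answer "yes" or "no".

Within each triage acuity level (low-acuity 90.0% vs 83.4%; high-acuity 40.1% vs 33.2%), Dr. Singh has the higher rate every time. Pooled: 49.8% vs 73.7% — Dr. Abara has the higher rate overall. The two comparisons disagree.

yes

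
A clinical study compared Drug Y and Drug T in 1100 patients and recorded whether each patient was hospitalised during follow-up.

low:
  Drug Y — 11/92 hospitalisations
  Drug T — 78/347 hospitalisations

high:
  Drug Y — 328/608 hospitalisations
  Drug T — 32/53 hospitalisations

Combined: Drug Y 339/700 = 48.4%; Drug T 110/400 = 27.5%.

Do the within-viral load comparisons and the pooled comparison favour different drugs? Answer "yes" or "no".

Within each viral load level (low 12.0% vs 22.5%; high 53.9% vs 60.4%), Drug Y has the lower rate every time. Pooled: 48.4% vs 27.5% — Drug T has the lower rate overall. The two comparisons disagree.

yes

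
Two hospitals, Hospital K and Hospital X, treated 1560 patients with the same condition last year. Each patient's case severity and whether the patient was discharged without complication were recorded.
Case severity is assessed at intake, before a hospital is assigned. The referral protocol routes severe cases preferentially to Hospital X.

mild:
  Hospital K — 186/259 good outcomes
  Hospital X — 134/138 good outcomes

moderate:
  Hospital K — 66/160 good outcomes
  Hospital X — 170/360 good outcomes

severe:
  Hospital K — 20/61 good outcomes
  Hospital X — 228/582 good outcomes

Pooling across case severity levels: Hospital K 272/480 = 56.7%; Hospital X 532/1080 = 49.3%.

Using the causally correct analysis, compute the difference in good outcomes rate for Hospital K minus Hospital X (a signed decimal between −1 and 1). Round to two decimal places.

Here case severity is a common cause — it drives both which hospital a case falls under and the outcome. The crude comparison mixes populations; the stratum-specific rates are the causally relevant ones.
Adjusting over the population distribution of case severity: 0.254·(0.718−0.971) + 0.333·(0.412−0.472) + 0.412·(0.328−0.392) = -0.111.

-0.11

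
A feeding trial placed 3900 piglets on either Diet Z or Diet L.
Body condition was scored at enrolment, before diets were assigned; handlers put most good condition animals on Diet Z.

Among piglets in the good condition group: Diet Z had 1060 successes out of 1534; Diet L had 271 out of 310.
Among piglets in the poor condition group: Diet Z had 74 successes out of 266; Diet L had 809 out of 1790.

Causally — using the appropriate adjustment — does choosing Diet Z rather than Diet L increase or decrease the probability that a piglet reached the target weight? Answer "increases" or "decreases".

The stratified and pooled comparisons disagree (Diet L wins within each starting body condition; Diet Z wins overall), so the answer turns on the causal role of starting body condition.
Starting body condition satisfies the back-door criterion: it is not a descendant of the diet, and it blocks the spurious path from diet to outcome. Adjusting for it (i.e., using the within-starting body condition rates) gives the causal effect.
Within each level — good condition: 69.1% vs 87.4%; poor condition: 27.8% vs 45.2% — Diet L is higher every time.

decreases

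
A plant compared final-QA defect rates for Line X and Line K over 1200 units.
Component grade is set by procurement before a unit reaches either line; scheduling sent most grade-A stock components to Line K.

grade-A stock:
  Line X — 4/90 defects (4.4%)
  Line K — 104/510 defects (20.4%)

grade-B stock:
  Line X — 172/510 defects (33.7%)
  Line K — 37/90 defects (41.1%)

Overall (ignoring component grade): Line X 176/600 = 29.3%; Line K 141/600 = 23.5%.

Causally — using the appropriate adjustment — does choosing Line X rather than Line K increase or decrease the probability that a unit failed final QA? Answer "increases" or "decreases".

decreases

Here component grade is a common cause — it drives both which line a case falls under and the outcome. The crude comparison mixes populations; the stratum-specific rates are the causally relevant ones.
Within each level — grade-A stock: 4.4% vs 20.4%; grade-B stock: 33.7% vs 41.1% — Line X is lower every time.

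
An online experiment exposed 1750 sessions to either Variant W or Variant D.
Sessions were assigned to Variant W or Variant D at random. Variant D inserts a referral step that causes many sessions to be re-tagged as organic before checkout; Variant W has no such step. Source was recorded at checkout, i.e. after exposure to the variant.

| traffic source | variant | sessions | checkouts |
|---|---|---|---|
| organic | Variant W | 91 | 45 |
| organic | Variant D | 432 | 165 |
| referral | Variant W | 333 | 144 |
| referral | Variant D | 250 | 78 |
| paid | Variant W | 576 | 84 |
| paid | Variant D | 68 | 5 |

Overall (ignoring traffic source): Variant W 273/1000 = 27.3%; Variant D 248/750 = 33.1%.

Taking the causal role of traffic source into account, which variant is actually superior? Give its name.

Traffic source is recorded after the variant and is itself shifted by it — it sits on the causal path from variant to outcome. Conditioning on a mediator would strip out part of the effect we want; the pooled comparison gives the total causal effect.
Pooled: Variant W 27.3% vs Variant D 33.1%; Variant D is higher overall.

Variant D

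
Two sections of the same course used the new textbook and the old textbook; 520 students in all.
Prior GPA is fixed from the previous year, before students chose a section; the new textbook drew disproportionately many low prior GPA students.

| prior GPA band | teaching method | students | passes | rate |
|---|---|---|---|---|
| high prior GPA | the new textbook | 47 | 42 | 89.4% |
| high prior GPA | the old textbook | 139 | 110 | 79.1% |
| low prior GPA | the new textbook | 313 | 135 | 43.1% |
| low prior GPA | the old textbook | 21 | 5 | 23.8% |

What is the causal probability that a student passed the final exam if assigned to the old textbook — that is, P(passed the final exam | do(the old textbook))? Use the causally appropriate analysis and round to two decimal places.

0.44

the new textbook is higher inside every prior GPA band stratum but the old textbook is higher in aggregate. Whether to stratify depends on how prior GPA band relates to the teaching method.
Nothing the teaching method does changes prior GPA band; the imbalance is an allocation artefact. With prior GPA band also predicting the outcome, the pooled figure is confounded, and the within-stratum comparison is the causal one.
Standardising the old textbook to the population prior GPA band mix: 0.358·110/139 + 0.642·5/21 = 0.436.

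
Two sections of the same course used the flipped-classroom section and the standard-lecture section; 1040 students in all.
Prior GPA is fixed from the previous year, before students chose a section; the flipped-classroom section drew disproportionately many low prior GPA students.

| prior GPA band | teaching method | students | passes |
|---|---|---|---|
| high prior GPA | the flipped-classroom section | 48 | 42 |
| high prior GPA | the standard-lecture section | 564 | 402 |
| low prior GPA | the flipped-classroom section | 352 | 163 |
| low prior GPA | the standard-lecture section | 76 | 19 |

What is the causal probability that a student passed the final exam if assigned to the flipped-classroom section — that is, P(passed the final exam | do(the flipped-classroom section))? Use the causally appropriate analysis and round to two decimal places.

Within every prior GPA band level the flipped-classroom section has the higher rate, yet pooled the standard-lecture section does — Simpson's reversal.
The imbalance in prior GPA band arose from how students were allocated, not from anything the teaching method did; and prior GPA band independently affects the outcome. The pooled gap is confounded — condition on prior GPA band.
Standardising the flipped-classroom section to the population prior GPA band mix: 0.588·42/48 + 0.412·163/352 = 0.705.

0.71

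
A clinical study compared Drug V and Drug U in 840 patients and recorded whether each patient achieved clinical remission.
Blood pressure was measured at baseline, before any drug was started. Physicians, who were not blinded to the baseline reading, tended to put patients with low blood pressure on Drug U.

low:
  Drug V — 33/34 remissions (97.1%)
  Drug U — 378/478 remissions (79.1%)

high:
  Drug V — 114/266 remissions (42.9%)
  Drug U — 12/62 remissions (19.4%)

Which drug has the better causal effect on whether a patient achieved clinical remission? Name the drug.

Blood pressure is set before the drug has any effect — it is not caused by the drug — and it independently drives the outcome. That makes it a confounder, so the causal comparison is within blood pressure levels.
Within each level — low: 97.1% vs 79.1%; high: 42.9% vs 19.4% — Drug V is higher every time.

Drug V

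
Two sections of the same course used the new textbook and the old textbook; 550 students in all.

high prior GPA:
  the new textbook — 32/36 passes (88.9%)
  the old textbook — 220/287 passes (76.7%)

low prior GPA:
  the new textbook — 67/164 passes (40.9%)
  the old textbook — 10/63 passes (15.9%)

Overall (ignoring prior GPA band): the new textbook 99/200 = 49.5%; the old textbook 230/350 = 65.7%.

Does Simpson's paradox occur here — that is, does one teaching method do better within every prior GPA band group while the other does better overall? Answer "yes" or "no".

Within each prior GPA band level (high prior GPA 88.9% vs 76.7%; low prior GPA 40.9% vs 15.9%), the new textbook has the higher rate every time. Pooled: 49.5% vs 65.7% — the old textbook has the higher rate overall. The two comparisons disagree.

yes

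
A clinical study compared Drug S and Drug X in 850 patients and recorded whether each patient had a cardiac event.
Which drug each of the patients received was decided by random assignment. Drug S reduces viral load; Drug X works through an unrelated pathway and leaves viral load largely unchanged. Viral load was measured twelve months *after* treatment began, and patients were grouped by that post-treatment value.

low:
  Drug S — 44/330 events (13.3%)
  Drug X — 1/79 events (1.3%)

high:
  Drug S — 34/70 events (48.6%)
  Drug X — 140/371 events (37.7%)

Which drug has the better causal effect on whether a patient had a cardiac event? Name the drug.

Viral load here is a post-treatment variable shaped by the drug; conditioning on it would introduce bias rather than remove it. The overall comparison is the causal one.
Pooled: Drug S 19.5% vs Drug X 31.3%; Drug S is lower overall.

Drug S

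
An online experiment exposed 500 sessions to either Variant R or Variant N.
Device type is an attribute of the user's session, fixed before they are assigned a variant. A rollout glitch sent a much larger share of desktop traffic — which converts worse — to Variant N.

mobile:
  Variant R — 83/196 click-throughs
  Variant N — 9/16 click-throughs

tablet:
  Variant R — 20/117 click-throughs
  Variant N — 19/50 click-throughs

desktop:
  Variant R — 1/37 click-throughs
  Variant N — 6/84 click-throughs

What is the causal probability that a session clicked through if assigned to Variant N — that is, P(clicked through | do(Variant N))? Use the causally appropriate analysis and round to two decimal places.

0.38

Within every device type level Variant N has the higher rate, yet pooled Variant R does — Simpson's reversal.
Device type is set before the variant has any effect — it is not caused by the variant — and it independently drives the outcome. That makes it a confounder, so the causal comparison is within device type levels.
Standardising Variant N to the population device type mix: 0.424·9/16 + 0.334·19/50 + 0.242·6/84 = 0.383.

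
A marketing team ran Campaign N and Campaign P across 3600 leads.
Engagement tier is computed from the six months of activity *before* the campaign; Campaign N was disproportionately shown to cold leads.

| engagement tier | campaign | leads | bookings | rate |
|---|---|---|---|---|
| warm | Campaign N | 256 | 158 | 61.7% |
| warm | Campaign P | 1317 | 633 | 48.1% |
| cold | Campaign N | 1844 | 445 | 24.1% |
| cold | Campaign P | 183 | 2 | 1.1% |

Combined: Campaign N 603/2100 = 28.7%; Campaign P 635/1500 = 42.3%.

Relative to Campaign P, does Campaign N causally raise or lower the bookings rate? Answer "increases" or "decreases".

Nothing the campaign does changes engagement tier; the imbalance is an allocation artefact. With engagement tier also predicting the outcome, the pooled figure is confounded, and the within-stratum comparison is the causal one.
Within each level — warm: 61.7% vs 48.1%; cold: 24.1% vs 1.1% — Campaign N is higher every time.

increases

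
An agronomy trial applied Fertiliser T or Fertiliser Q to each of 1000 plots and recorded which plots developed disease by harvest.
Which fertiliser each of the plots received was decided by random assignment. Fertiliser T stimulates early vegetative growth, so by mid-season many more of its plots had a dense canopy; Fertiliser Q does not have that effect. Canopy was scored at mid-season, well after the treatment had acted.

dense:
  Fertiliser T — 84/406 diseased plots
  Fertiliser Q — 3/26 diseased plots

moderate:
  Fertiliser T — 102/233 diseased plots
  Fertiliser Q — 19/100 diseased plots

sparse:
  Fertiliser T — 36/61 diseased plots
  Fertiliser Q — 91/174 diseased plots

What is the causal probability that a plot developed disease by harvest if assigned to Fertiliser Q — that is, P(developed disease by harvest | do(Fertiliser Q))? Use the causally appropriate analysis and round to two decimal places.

The distribution of mid-season canopy is itself part of what the fertiliser does — it is an intermediate outcome. Holding it fixed would remove that part of the effect; the total effect is the pooled difference.
So P(outcome | do(Fertiliser Q)) is just the pooled rate for Fertiliser Q: 113/300 = 0.377.

0.38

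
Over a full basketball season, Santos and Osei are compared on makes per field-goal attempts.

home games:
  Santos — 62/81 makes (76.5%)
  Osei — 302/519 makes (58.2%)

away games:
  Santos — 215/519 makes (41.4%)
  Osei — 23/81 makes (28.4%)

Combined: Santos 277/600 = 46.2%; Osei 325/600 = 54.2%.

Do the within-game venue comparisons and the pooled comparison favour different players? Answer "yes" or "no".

yes

Within each game venue level (home games 76.5% vs 58.2%; away games 41.4% vs 28.4%), Santos has the higher rate every time. Pooled: 46.2% vs 54.2% — Osei has the higher rate overall. The two comparisons disagree.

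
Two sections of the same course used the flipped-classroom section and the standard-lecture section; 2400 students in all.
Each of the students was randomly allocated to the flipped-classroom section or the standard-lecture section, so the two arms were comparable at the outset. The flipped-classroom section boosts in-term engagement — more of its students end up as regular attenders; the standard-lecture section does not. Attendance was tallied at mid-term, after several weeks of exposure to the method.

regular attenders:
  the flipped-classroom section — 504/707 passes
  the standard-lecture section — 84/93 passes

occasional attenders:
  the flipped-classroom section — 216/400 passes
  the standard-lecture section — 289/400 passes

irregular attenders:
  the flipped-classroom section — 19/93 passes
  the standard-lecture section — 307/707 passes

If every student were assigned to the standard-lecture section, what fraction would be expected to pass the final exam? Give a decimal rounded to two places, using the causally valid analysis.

the standard-lecture section is higher inside every mid-term attendance stratum but the flipped-classroom section is higher in aggregate. Whether to stratify depends on how mid-term attendance relates to the teaching method.
Stratifying would compare teaching methods among students the teaching methods themselves sorted into mid-term attendance groups — a form of selection on an intermediate. The unconditioned pooled rates give the total causal effect.
So P(outcome | do(the standard-lecture section)) is just the pooled rate for the standard-lecture section: 680/1200 = 0.567.

0.57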